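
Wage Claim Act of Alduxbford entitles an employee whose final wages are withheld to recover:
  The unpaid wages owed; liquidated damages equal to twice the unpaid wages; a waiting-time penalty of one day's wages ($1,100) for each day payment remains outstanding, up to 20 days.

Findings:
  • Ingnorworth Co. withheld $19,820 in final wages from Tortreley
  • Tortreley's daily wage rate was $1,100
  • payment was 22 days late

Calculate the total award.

Total award: $81,460

Doubled: 2 × $19,820 = $39,640
Penalty days: min(22, 20) = 20
Waiting-time penalty: 20 × $1,100 = $22,000
Total award: $19,820 + $39,640 + $22,000 = $81,460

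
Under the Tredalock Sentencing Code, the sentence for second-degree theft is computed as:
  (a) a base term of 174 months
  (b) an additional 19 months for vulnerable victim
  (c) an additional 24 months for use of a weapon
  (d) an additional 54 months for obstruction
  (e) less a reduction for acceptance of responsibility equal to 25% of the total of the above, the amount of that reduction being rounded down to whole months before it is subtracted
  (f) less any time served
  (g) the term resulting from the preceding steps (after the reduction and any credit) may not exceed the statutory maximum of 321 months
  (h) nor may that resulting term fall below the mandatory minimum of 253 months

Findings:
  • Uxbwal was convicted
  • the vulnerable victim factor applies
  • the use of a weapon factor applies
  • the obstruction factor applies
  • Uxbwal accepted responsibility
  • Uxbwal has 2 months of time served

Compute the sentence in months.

Vulnerable victim enhancement: +19 months
Use of a weapon enhancement: +24 months
Obstruction enhancement: +54 months
Adjusted term: 174 months + 19 months + 24 months + 54 months = 271 months
Acceptance of responsibility reduction: 25% of 271 months = 67 months (rounded down)
After reduction: 271 − 67 = 204 months
Less time served: 204 months − 2 months = 202 months
Cap at 321 months: 202 months is within the cap, no reduction.
Minimum 253 months: 202 months is below the minimum → 253 months

253 months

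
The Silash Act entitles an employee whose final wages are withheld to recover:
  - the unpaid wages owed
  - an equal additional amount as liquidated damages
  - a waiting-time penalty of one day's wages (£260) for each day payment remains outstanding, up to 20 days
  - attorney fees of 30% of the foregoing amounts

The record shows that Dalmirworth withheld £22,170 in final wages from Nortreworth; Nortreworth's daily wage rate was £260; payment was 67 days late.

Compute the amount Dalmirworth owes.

£64,402

Liquidated damages (equal amount): £22,170
Penalty days: min(67, 20) = 20
Waiting-time penalty: 20 × £260 = £5,200
Subtotal: £22,170 + £22,170 + £5,200 = £49,540
Attorney fees: 30% of £49,540 = £14,862
Total award: £49,540 + £14,862 = £64,402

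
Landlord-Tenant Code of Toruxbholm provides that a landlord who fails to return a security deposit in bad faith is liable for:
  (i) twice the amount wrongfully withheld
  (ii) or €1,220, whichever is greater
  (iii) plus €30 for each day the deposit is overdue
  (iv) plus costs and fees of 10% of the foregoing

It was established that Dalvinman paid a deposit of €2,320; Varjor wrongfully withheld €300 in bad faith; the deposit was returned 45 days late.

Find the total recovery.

€2,827

Doubled: 2 × €300 = €600
Minimum €1,220: €600 is below the minimum → €1,220
Late-return penalty: 45 × €30 = €1,350
Damages plus late penalty: €1,220 + €1,350 = €2,570
Costs and fees: 10% of €2,570 = €257
Total recovery: €2,570 + €257 = €2,827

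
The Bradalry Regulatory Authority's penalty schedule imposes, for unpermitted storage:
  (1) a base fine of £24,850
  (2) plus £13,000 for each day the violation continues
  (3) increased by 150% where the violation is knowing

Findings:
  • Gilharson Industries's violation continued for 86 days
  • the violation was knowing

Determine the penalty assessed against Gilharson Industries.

Per-day component: 86 × £13,000 = £1,118,000
Base plus per-day: £24,850 + £1,118,000 = £1,142,850
Enhancement: 150% of £1,142,850 = £1,714,275
Enhanced fine: £1,142,850 + £1,714,275 = £2,857,125

Civil penalty: £2,857,125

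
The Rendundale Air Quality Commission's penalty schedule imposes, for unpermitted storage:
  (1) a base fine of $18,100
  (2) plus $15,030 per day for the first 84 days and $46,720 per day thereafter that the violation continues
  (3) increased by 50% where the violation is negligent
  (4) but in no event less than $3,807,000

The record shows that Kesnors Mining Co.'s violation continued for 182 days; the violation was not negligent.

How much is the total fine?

First 84 days: 84 × $15,030 = $1,262,520
Remaining days: (182 − 84) × $46,720 = $4,578,560
Per-day component: $1,262,520 + $4,578,560 = $5,841,080
Base plus per-day: $18,100 + $5,841,080 = $5,859,180
The violation was not negligent: no 50% increase.
Minimum $3,807,000: $5,859,180 meets the minimum, no increase.

Civil penalty: $5,859,180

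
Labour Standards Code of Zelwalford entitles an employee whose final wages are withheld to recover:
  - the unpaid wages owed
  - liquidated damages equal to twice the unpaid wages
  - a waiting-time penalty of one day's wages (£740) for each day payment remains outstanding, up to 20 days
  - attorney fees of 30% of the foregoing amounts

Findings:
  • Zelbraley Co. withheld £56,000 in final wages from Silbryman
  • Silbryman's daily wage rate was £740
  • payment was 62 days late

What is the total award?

£237,640

Doubled: 2 × £56,000 = £112,000
Penalty days: min(62, 20) = 20
Waiting-time penalty: 20 × £740 = £14,800
Subtotal: £56,000 + £112,000 + £14,800 = £182,800
Attorney fees: 30% of £182,800 = £54,840
Total award: £182,800 + £54,840 = £237,640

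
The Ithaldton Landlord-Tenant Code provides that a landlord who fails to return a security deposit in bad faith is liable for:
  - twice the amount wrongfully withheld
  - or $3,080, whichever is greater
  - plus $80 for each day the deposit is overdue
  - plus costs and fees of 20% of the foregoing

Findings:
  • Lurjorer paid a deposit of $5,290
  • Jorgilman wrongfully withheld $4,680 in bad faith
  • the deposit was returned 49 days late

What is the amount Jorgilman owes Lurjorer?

Doubled: 2 × $4,680 = $9,360
Minimum $3,080: $9,360 meets the minimum, no increase.
Late-return penalty: 49 × $80 = $3,920
Damages plus late penalty: $9,360 + $3,920 = $13,280
Costs and fees: 20% of $13,280 = $2,656
Total recovery: $13,280 + $2,656 = $15,936

$15,936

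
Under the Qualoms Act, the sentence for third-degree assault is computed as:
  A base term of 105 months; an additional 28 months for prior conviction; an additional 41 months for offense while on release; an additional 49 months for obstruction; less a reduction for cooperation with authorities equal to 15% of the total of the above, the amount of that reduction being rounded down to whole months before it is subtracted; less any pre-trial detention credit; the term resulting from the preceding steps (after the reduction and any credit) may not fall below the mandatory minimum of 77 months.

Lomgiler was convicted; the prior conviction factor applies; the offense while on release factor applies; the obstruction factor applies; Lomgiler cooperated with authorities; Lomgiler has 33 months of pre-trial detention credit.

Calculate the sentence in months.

157 months

Prior conviction enhancement: +28 months
Offense while on release enhancement: +41 months
Obstruction enhancement: +49 months
Adjusted term: 105 months + 28 months + 41 months + 49 months = 223 months
Cooperation with authorities reduction: 15% of 223 months = 33 months (rounded down)
After reduction: 223 − 33 = 190 months
Less pre-trial detention credit: 190 months − 33 months = 157 months
Minimum 77 months: 157 months meets the minimum, no increase.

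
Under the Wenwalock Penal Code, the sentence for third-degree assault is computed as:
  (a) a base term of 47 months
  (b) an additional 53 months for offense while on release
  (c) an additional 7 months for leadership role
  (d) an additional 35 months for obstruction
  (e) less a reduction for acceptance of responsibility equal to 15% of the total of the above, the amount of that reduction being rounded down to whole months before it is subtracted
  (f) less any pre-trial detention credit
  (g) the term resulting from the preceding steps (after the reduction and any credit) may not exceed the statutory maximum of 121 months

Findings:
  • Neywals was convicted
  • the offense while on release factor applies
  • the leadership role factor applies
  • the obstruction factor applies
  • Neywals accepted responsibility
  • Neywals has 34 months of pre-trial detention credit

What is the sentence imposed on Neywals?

Sentence: 87 months

Offense while on release enhancement: +53 months
Leadership role enhancement: +7 months
Obstruction enhancement: +35 months
Adjusted term: 47 months + 53 months + 7 months + 35 months = 142 months
Acceptance of responsibility reduction: 15% of 142 months = 21 months (rounded down)
After reduction: 142 − 21 = 121 months
Less pre-trial detention credit: 121 months − 34 months = 87 months
Cap at 121 months: 87 months is within the cap, no reduction.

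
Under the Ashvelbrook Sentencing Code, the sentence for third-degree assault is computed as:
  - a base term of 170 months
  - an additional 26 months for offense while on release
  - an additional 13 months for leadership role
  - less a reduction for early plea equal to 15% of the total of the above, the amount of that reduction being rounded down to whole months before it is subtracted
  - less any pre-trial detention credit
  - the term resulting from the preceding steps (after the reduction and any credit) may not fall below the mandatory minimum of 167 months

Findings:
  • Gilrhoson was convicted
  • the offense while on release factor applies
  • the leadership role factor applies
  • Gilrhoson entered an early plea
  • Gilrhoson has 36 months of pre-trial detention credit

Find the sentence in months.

167 months

Offense while on release enhancement: +26 months
Leadership role enhancement: +13 months
Adjusted term: 170 months + 26 months + 13 months = 209 months
Early plea reduction: 15% of 209 months = 31 months (rounded down)
After reduction: 209 − 31 = 178 months
Less pre-trial detention credit: 178 months − 36 months = 142 months
Minimum 167 months: 142 months is below the minimum → 167 months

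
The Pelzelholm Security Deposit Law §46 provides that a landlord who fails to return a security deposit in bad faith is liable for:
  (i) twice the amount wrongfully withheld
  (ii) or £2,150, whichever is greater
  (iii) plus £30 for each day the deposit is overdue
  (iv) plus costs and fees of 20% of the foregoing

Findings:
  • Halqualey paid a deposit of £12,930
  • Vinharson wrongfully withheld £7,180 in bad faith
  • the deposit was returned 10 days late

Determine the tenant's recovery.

£17,592

Doubled: 2 × £7,180 = £14,360
Minimum £2,150: £14,360 meets the minimum, no increase.
Late-return penalty: 10 × £30 = £300
Damages plus late penalty: £14,360 + £300 = £14,660
Costs and fees: 20% of £14,660 = £2,932
Total recovery: £14,660 + £2,932 = £17,592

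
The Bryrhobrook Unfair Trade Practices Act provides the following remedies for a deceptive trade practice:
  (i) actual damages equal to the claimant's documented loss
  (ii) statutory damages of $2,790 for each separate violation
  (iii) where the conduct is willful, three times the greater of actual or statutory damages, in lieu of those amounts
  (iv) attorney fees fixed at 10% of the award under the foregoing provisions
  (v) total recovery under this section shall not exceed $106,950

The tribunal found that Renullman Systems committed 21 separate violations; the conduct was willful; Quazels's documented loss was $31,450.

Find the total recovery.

Statutory damages: 21 × $2,790 = $58,590
Greater of actual damages ($31,450) or statutory damages ($58,590): $58,590
Trebled: 3 × $58,590 = $175,770
Attorney fees: 10% of $175,770 = $17,577
Total before cap: $175,770 + $17,577 = $193,347
Cap at $106,950: $193,347 exceeds the cap → $106,950

$106,950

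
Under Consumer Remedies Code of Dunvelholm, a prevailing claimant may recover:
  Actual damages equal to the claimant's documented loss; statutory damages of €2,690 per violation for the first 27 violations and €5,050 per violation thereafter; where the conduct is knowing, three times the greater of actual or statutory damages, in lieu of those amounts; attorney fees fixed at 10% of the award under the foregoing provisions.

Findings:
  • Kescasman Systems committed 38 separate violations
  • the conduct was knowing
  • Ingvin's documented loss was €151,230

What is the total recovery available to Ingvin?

First 27 violations: 27 × €2,690 = €72,630
Remaining violations: (38 − 27) × €5,050 = €55,550
Statutory damages: €72,630 + €55,550 = €128,180
Greater of actual damages (€151,230) or statutory damages (€128,180): €151,230
Trebled: 3 × €151,230 = €453,690
Attorney fees: 10% of €453,690 = €45,369
Total recovery: €453,690 + €45,369 = €499,059

€499,059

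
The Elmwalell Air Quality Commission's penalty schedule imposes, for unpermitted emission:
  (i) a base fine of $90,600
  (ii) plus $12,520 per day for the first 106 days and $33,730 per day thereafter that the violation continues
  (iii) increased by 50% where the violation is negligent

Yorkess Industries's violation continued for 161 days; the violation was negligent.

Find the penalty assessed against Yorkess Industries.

$4,909,305

First 106 days: 106 × $12,520 = $1,327,120
Remaining days: (161 − 106) × $33,730 = $1,855,150
Per-day component: $1,327,120 + $1,855,150 = $3,182,270
Base plus per-day: $90,600 + $3,182,270 = $3,272,870
Enhancement: 50% of $3,272,870 = $1,636,435
Enhanced fine: $3,272,870 + $1,636,435 = $4,909,305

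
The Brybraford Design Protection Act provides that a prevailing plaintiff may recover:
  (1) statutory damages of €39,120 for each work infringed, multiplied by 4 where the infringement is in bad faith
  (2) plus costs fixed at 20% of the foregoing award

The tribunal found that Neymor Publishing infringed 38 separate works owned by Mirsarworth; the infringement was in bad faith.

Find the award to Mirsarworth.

Statutory damages: 38 × €39,120 = €1,486,560
Multiplied by 4: 4 × €1,486,560 = €5,946,240
Costs: 20% of €5,946,240 = €1,189,248
Award plus costs: €5,946,240 + €1,189,248 = €7,135,488

€7,135,488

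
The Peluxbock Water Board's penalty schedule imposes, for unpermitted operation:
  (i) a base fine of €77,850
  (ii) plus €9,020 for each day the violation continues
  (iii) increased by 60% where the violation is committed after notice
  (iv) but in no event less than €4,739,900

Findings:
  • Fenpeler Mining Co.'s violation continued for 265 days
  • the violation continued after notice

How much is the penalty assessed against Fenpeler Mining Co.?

Per-day component: 265 × €9,020 = €2,390,300
Base plus per-day: €77,850 + €2,390,300 = €2,468,150
Enhancement: 60% of €2,468,150 = €1,480,890
Enhanced fine: €2,468,150 + €1,480,890 = €3,949,040
Minimum €4,739,900: €3,949,040 is below the minimum → €4,739,900

€4,739,900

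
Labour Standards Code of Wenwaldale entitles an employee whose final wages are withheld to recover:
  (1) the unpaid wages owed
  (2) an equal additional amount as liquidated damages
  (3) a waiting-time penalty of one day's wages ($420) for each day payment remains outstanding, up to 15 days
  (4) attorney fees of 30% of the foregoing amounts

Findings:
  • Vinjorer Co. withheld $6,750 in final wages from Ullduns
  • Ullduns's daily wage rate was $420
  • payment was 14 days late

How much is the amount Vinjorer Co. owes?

$25,194

Liquidated damages (equal amount): $6,750
Penalty days: min(14, 15) = 14
Waiting-time penalty: 14 × $420 = $5,880
Subtotal: $6,750 + $6,750 + $5,880 = $19,380
Attorney fees: 30% of $19,380 = $5,814
Total award: $19,380 + $5,814 = $25,194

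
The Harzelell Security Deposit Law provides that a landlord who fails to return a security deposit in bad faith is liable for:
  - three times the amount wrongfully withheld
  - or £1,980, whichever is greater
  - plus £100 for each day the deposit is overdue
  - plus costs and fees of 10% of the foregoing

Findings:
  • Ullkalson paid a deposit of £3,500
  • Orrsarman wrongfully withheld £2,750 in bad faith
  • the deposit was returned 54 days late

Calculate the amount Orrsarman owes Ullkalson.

Recovery: £15,015

Trebled: 3 × £2,750 = £8,250
Minimum £1,980: £8,250 meets the minimum, no increase.
Late-return penalty: 54 × £100 = £5,400
Damages plus late penalty: £8,250 + £5,400 = £13,650
Costs and fees: 10% of £13,650 = £1,365
Total recovery: £13,650 + £1,365 = £15,015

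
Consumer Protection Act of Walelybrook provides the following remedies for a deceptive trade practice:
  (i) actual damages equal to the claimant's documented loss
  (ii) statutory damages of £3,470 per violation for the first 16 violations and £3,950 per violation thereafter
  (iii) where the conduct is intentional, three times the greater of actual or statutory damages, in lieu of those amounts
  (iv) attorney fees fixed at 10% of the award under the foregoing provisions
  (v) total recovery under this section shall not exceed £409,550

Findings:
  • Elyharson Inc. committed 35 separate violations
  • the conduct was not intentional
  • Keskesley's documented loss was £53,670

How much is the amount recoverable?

First 16 violations: 16 × £3,470 = £55,520
Remaining violations: (35 − 16) × £3,950 = £75,050
Statutory damages: £55,520 + £75,050 = £130,570
Conduct not intentional: the in-lieu enhancement does not apply.
Actual plus statutory damages: £53,670 + £130,570 = £184,240
Attorney fees: 10% of £184,240 = £18,424
Total before cap: £184,240 + £18,424 = £202,664
Cap at £409,550: £202,664 is within the cap, no reduction.

£202,664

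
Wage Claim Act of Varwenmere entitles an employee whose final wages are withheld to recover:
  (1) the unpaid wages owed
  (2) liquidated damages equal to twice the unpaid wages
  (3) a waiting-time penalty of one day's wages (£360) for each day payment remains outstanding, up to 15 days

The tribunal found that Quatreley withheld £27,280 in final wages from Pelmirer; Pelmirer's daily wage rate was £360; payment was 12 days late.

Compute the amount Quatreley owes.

£86,160

Doubled: 2 × £27,280 = £54,560
Penalty days: min(12, 15) = 12
Waiting-time penalty: 12 × £360 = £4,320
Total award: £27,280 + £54,560 + £4,320 = £86,160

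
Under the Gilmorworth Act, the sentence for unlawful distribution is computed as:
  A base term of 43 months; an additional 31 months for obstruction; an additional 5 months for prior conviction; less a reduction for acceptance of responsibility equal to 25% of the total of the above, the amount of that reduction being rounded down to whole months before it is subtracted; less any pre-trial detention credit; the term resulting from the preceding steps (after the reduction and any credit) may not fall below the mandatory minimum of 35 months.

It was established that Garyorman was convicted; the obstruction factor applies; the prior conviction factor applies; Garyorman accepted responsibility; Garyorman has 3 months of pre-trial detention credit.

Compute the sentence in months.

57 months

Obstruction enhancement: +31 months
Prior conviction enhancement: +5 months
Adjusted term: 43 months + 31 months + 5 months = 79 months
Acceptance of responsibility reduction: 25% of 79 months = 19 months (rounded down)
After reduction: 79 − 19 = 60 months
Less pre-trial detention credit: 60 months − 3 months = 57 months
Minimum 35 months: 57 months meets the minimum, no increase.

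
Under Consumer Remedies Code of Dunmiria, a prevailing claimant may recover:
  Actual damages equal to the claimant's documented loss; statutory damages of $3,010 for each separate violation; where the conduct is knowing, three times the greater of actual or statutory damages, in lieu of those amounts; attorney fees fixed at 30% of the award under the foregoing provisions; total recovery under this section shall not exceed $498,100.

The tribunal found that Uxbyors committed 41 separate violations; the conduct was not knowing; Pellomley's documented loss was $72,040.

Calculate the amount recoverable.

Statutory damages: 41 × $3,010 = $123,410
Conduct not knowing: the in-lieu enhancement does not apply.
Actual plus statutory damages: $72,040 + $123,410 = $195,450
Attorney fees: 30% of $195,450 = $58,635
Total before cap: $195,450 + $58,635 = $254,085
Cap at $498,100: $254,085 is within the cap, no reduction.

$254,085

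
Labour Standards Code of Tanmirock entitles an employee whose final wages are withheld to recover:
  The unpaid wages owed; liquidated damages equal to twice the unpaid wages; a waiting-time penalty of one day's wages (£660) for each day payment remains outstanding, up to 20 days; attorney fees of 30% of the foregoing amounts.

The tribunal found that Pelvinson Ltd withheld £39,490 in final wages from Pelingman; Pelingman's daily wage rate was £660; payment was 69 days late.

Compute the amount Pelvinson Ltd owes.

Total award: £171,171

Doubled: 2 × £39,490 = £78,980
Penalty days: min(69, 20) = 20
Waiting-time penalty: 20 × £660 = £13,200
Subtotal: £39,490 + £78,980 + £13,200 = £131,670
Attorney fees: 30% of £131,670 = £39,501
Total award: £131,670 + £39,501 = £171,171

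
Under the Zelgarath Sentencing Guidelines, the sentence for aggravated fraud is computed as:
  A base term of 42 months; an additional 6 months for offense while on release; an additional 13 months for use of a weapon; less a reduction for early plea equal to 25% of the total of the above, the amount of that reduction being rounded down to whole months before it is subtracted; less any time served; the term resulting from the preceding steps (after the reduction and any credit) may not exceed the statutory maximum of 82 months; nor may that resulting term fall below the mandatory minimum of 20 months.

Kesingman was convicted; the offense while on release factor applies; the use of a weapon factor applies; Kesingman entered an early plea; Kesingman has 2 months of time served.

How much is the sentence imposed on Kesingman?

44 months

Offense while on release enhancement: +6 months
Use of a weapon enhancement: +13 months
Adjusted term: 42 months + 6 months + 13 months = 61 months
Early plea reduction: 25% of 61 months = 15 months (rounded down)
After reduction: 61 − 15 = 46 months
Less time served: 46 months − 2 months = 44 months
Cap at 82 months: 44 months is within the cap, no reduction.
Minimum 20 months: 44 months meets the minimum, no increase.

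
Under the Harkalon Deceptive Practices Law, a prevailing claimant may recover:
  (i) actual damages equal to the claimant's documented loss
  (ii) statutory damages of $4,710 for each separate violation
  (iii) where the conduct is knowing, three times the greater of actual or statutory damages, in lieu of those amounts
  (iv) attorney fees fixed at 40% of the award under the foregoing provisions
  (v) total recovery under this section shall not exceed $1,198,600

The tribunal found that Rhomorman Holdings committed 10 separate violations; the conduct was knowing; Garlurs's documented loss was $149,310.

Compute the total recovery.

$627,102

Statutory damages: 10 × $4,710 = $47,100
Greater of actual damages ($149,310) or statutory damages ($47,100): $149,310
Trebled: 3 × $149,310 = $447,930
Attorney fees: 40% of $447,930 = $179,172
Total before cap: $447,930 + $179,172 = $627,102
Cap at $1,198,600: $627,102 is within the cap, no reduction.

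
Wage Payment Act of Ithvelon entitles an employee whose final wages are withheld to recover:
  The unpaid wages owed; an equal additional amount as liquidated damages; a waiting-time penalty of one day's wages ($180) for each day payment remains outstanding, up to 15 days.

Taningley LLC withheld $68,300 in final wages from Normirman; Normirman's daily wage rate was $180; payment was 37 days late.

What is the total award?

Liquidated damages (equal amount): $68,300
Penalty days: min(37, 15) = 15
Waiting-time penalty: 15 × $180 = $2,700
Total award: $68,300 + $68,300 + $2,700 = $139,300

$139,300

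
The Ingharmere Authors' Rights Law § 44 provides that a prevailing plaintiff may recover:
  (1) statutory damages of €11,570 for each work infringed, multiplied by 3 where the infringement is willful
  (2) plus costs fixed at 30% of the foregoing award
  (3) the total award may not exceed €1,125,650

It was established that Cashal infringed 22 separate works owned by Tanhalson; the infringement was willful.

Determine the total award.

€992,706

Statutory damages: 22 × €11,570 = €254,540
Trebled: 3 × €254,540 = €763,620
Costs: 30% of €763,620 = €229,086
Award plus costs: €763,620 + €229,086 = €992,706
Cap at €1,125,650: €992,706 is within the cap, no reduction.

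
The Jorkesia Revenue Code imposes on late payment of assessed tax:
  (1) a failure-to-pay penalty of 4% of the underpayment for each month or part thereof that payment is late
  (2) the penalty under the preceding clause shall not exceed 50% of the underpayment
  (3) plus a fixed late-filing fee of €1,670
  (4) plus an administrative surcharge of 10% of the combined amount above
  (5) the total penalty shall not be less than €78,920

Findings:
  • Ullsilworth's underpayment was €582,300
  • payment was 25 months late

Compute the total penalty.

Accrued rate: 4% × 25 = 100%, capped at 50% → 50%
Failure-to-pay penalty: 50% of €582,300 = €291,150
Penalty before surcharge: €291,150 + €1,670 = €292,820
Administrative surcharge: 10% of €292,820 = €29,282
Total penalty: €292,820 + €29,282 = €322,102
Minimum €78,920: €322,102 meets the minimum, no increase.

€322,102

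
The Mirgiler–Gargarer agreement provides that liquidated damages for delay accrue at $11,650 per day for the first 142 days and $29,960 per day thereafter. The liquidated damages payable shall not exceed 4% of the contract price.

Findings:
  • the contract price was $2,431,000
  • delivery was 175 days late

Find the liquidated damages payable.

Liquidated damages: $97,240

First 142 days: 142 × $11,650 = $1,654,300
Remaining days: (175 − 142) × $29,960 = $988,680
Accrued per-day damages: $1,654,300 + $988,680 = $2,642,980
Cap: 4% of $2,431,000 = $97,240
Cap at $97,240: $2,642,980 exceeds the cap → $97,240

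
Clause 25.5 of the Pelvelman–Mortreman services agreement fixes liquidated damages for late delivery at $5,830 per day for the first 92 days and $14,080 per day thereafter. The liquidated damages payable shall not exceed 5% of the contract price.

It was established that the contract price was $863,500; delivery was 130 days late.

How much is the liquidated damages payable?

$43,175

First 92 days: 92 × $5,830 = $536,360
Remaining days: (130 − 92) × $14,080 = $535,040
Accrued per-day damages: $536,360 + $535,040 = $1,071,400
Cap: 5% of $863,500 = $43,175
Cap at $43,175: $1,071,400 exceeds the cap → $43,175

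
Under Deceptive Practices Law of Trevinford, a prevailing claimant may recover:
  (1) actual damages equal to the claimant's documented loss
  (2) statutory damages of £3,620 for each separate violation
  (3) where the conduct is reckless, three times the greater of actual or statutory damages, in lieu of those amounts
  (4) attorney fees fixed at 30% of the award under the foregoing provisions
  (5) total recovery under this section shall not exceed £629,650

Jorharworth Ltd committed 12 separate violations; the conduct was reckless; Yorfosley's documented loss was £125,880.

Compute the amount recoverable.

£490,932

Statutory damages: 12 × £3,620 = £43,440
Greater of actual damages (£125,880) or statutory damages (£43,440): £125,880
Trebled: 3 × £125,880 = £377,640
Attorney fees: 30% of £377,640 = £113,292
Total before cap: £377,640 + £113,292 = £490,932
Cap at £629,650: £490,932 is within the cap, no reduction.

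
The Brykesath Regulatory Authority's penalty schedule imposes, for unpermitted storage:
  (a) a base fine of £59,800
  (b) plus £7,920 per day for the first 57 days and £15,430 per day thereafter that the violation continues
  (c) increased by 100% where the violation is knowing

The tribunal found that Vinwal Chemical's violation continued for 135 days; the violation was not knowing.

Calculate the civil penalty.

£1,714,780

First 57 days: 57 × £7,920 = £451,440
Remaining days: (135 − 57) × £15,430 = £1,203,540
Per-day component: £451,440 + £1,203,540 = £1,654,980
Base plus per-day: £59,800 + £1,654,980 = £1,714,780
The violation was not knowing: no 100% increase.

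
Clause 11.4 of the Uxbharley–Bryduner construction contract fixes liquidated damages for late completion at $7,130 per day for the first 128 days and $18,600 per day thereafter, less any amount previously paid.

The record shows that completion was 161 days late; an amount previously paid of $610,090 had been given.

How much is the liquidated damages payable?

$916,350

First 128 days: 128 × $7,130 = $912,640
Remaining days: (161 − 128) × $18,600 = $613,800
Accrued per-day damages: $912,640 + $613,800 = $1,526,440
Less amount previously paid: $1,526,440 − $610,090 = $916,350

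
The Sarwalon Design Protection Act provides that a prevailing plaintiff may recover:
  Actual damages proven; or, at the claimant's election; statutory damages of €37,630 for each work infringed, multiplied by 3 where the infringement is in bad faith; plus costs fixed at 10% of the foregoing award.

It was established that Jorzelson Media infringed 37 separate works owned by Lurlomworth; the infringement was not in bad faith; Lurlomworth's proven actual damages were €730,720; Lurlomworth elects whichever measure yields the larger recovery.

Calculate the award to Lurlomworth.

Statutory damages: 37 × €37,630 = €1,392,310
Infringement not in bad faith: no ×3 enhancement.
Greater of actual damages (€730,720) or statutory damages (€1,392,310): €1,392,310
Costs: 10% of €1,392,310 = €139,231
Award plus costs: €1,392,310 + €139,231 = €1,531,541

€1,531,541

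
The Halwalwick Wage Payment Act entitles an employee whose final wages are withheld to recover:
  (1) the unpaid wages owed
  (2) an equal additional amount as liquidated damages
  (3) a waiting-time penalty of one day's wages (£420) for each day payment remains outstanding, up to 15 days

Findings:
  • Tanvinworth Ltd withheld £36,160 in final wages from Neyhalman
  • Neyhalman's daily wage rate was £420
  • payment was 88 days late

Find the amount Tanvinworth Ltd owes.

£78,620

Liquidated damages (equal amount): £36,160
Penalty days: min(88, 15) = 15
Waiting-time penalty: 15 × £420 = £6,300
Total award: £36,160 + £36,160 + £6,300 = £78,620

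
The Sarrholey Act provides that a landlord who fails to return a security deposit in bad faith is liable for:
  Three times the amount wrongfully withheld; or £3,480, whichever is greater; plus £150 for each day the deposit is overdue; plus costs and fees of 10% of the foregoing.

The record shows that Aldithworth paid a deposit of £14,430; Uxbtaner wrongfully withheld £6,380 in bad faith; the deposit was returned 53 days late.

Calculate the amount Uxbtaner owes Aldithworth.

£29,799

Trebled: 3 × £6,380 = £19,140
Minimum £3,480: £19,140 meets the minimum, no increase.
Late-return penalty: 53 × £150 = £7,950
Damages plus late penalty: £19,140 + £7,950 = £27,090
Costs and fees: 10% of £27,090 = £2,709
Total recovery: £27,090 + £2,709 = £29,799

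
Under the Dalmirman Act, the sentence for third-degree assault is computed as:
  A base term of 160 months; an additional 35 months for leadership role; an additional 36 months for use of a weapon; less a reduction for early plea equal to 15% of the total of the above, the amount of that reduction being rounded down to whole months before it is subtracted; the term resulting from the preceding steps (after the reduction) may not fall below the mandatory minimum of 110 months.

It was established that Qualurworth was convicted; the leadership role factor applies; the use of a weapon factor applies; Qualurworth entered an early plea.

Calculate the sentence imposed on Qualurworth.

Leadership role enhancement: +35 months
Use of a weapon enhancement: +36 months
Adjusted term: 160 months + 35 months + 36 months = 231 months
Early plea reduction: 15% of 231 months = 34 months (rounded down)
After reduction: 231 − 34 = 197 months
Minimum 110 months: 197 months meets the minimum, no increase.

Sentence: 197 months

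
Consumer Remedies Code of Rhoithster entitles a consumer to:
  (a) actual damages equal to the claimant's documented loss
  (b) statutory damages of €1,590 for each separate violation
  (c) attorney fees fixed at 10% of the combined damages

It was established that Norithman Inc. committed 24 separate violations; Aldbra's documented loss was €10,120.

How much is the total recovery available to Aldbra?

Statutory damages: 24 × €1,590 = €38,160
Combined damages: €10,120 + €38,160 = €48,280
Attorney fees: 10% of €48,280 = €4,828
Total recovery: €48,280 + €4,828 = €53,108

€53,108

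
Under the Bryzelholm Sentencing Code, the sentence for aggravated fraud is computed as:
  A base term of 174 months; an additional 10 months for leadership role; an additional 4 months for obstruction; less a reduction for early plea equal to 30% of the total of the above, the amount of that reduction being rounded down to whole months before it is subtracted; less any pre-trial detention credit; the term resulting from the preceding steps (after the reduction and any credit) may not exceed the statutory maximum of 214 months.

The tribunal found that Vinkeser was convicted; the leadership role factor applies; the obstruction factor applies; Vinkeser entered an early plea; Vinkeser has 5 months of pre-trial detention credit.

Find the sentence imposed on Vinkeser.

127 months

Leadership role enhancement: +10 months
Obstruction enhancement: +4 months
Adjusted term: 174 months + 10 months + 4 months = 188 months
Early plea reduction: 30% of 188 months = 56 months (rounded down)
After reduction: 188 − 56 = 132 months
Less pre-trial detention credit: 132 months − 5 months = 127 months
Cap at 214 months: 127 months is within the cap, no reduction.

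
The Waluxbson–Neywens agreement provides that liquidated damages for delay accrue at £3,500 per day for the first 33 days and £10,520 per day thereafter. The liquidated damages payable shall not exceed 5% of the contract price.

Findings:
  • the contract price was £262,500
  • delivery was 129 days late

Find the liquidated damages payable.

£13,125

First 33 days: 33 × £3,500 = £115,500
Remaining days: (129 − 33) × £10,520 = £1,009,920
Accrued per-day damages: £115,500 + £1,009,920 = £1,125,420
Cap: 5% of £262,500 = £13,125
Cap at £13,125: £1,125,420 exceeds the cap → £13,125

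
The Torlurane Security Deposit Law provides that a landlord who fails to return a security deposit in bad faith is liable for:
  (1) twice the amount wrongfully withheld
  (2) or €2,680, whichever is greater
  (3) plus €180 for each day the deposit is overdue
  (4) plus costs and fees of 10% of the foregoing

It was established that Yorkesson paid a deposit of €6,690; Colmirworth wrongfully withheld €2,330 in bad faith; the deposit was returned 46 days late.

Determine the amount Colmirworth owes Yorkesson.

Doubled: 2 × €2,330 = €4,660
Minimum €2,680: €4,660 meets the minimum, no increase.
Late-return penalty: 46 × €180 = €8,280
Damages plus late penalty: €4,660 + €8,280 = €12,940
Costs and fees: 10% of €12,940 = €1,294
Total recovery: €12,940 + €1,294 = €14,234

€14,234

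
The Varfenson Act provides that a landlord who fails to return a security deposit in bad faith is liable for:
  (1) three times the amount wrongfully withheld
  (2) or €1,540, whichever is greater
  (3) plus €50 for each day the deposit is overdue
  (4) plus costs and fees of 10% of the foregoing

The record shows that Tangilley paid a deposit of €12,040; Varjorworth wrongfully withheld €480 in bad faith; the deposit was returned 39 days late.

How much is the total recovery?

€3,839

Trebled: 3 × €480 = €1,440
Minimum €1,540: €1,440 is below the minimum → €1,540
Late-return penalty: 39 × €50 = €1,950
Damages plus late penalty: €1,540 + €1,950 = €3,490
Costs and fees: 10% of €3,490 = €349
Total recovery: €3,490 + €349 = €3,839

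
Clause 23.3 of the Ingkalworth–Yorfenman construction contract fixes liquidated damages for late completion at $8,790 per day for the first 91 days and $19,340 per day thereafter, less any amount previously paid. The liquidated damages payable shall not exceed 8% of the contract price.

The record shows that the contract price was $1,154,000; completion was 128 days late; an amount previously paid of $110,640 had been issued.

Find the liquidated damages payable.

First 91 days: 91 × $8,790 = $799,890
Remaining days: (128 − 91) × $19,340 = $715,580
Accrued per-day damages: $799,890 + $715,580 = $1,515,470
Less amount previously paid: $1,515,470 − $110,640 = $1,404,830
Cap: 8% of $1,154,000 = $92,320
Cap at $92,320: $1,404,830 exceeds the cap → $92,320

$92,320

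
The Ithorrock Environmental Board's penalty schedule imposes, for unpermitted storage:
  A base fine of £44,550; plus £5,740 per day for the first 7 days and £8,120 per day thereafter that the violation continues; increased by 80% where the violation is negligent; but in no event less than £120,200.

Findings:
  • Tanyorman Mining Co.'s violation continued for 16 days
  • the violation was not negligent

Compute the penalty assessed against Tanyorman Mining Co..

Civil penalty: £157,810

First 7 days: 7 × £5,740 = £40,180
Remaining days: (16 − 7) × £8,120 = £73,080
Per-day component: £40,180 + £73,080 = £113,260
Base plus per-day: £44,550 + £113,260 = £157,810
The violation was not negligent: no 80% increase.
Minimum £120,200: £157,810 meets the minimum, no increase.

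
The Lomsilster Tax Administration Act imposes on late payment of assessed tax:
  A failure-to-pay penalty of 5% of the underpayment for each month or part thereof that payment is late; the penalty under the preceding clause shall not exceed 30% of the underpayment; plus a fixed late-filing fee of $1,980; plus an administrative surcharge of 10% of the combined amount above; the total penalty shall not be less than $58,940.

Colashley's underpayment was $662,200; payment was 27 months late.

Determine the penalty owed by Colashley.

$220,704

Accrued rate: 5% × 27 = 135%, capped at 30% → 30%
Failure-to-pay penalty: 30% of $662,200 = $198,660
Penalty before surcharge: $198,660 + $1,980 = $200,640
Administrative surcharge: 10% of $200,640 = $20,064
Total penalty: $200,640 + $20,064 = $220,704
Minimum $58,940: $220,704 meets the minimum, no increase.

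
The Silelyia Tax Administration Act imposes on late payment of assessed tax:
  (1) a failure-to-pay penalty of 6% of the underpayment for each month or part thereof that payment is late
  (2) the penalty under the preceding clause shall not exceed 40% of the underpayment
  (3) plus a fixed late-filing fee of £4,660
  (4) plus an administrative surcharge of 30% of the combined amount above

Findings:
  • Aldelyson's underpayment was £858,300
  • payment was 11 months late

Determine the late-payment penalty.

£452,374

Accrued rate: 6% × 11 = 66%, capped at 40% → 40%
Failure-to-pay penalty: 40% of £858,300 = £343,320
Penalty before surcharge: £343,320 + £4,660 = £347,980
Administrative surcharge: 30% of £347,980 = £104,394
Total penalty: £347,980 + £104,394 = £452,374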